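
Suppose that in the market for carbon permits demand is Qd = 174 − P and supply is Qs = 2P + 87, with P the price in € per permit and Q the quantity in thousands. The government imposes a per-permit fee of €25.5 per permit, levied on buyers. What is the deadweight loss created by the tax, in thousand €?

Before the tax: set 174 − P = 2P + 87 → P* = €29, Q* = 145.
With the tax collected from buyers, demand (in seller-price terms) shifts: Qd = 174 − (P + 25.5).
New equilibrium: buyers pay €46, sellers receive €20.5, Q = 128. (Wedge: Pb − Ps = 25.5.)
Quantity falls by |ΔQ| = |145 − 128| = 17.
DWL = ½ · t · |ΔQ| = ½ · 25.5 · 17 = €216.75.

Deadweight loss = €216.75 thousand.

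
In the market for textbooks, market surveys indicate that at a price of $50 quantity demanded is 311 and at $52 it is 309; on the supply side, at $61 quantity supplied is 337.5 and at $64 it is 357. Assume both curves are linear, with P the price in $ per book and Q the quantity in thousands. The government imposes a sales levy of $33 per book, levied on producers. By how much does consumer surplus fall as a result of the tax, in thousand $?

Consumer surplus falls by $8314.02 thousand.

Demand slope: (309 − 311)/(52 − 50) = -1, so Qd = 361 − P.
Supply slope: (357 − 337.5)/(64 − 61) = 6.5, so Qs = 6.5P − 59.
Before the tax: set 361 − P = 6.5P − 59 → P* = $56, Q* = 305.
With the tax collected from producers, supply shifts: Qs = 6.5(P − 33) − 59.
Solving gives Q = 276.4 with consumers paying $84.6 and producers receiving $51.6 (the $33 wedge).
ΔCS is the trapezoid between Q = 276.4 and Q = 305 of height $28.6: ½ · (305 + 276.4) · 28.6 = $8314.02.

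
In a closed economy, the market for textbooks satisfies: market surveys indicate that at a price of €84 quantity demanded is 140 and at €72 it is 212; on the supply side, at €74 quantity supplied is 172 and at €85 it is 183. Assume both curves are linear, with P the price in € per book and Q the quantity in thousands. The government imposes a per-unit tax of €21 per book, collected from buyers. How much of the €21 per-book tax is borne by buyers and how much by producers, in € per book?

Buyers bear €3 per book; producers bear €18 per book.

Demand slope: (212 − 140)/(72 − 84) = -6, so Qd = 644 − 6P.
Supply slope: (183 − 172)/(85 − 74) = 1, so Qs = P + 98.
Without the tax, 644 − 6P = P + 98 gives 7P = 546, so P* = €78 and Q* = 176.
With the tax collected from buyers, demand (in seller-price terms) shifts: Qd = 644 − 6(P + 21).
New equilibrium: buyers pay €81, producers receive €60, Q = 158. (Wedge: Pb − Ps = 21.)
Burden on buyers: €3; on producers: €18. (They sum to €21.)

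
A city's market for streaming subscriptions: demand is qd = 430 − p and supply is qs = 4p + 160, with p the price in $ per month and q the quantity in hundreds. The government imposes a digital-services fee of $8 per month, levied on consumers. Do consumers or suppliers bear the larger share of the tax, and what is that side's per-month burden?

Before the tax: set 430 − p = 4p + 160 → p* = $54, q* = 376.
With the tax collected from consumers, demand (in seller-price terms) shifts: qd = 430 − (p + 8).
Solving gives q = 369.6 with consumers paying $60.4 and suppliers receiving $52.4 (the $8 wedge).
Per-month burden: consumers $6.4, suppliers $1.6.
Consumers take the larger share because demand is less price-elastic here (demand slope 1 vs supply slope 4).

Consumers bear the larger share: $6.4 per month.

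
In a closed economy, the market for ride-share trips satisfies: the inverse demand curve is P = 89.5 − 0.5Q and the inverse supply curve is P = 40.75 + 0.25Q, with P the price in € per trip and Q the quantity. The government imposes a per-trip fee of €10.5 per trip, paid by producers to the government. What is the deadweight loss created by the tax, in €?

Inverting to Q(P) form: Qd = 179 − 2P; Qs = 4P − 163.
Before the tax: set 179 − 2P = 4P − 163 → P* = €57, Q* = 65.
With the tax collected from producers, supply shifts: Qs = 4(P − 10.5) − 163.
New equilibrium: consumers pay €64, producers receive €53.5, Q = 51. (Wedge: Pb − Ps = 10.5.)
Quantity falls by |ΔQ| = |65 − 51| = 14.
DWL = ½ · t · |ΔQ| = ½ · 10.5 · 14 = €73.5.

Deadweight loss = €73.5.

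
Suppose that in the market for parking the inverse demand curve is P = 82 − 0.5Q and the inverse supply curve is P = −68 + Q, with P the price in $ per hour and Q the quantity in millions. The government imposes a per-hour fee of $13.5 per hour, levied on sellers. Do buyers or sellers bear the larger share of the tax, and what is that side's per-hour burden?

Inverting to Q(P) form: Qd = 164 − 2P; Qs = P + 68.
Before the tax: set 164 − 2P = P + 68 → P* = $32, Q* = 100.
With the tax collected from sellers, supply shifts: Qs = (P − 13.5) + 68.
New equilibrium: buyers pay $36.5, sellers receive $23, Q = 91. (Wedge: Pb − Ps = 13.5.)
Per-hour burden: buyers $4.5, sellers $9.
Sellers take the larger share because supply is less price-elastic here (demand slope 2 vs supply slope 1).

Sellers bear the larger share: $9 per hour.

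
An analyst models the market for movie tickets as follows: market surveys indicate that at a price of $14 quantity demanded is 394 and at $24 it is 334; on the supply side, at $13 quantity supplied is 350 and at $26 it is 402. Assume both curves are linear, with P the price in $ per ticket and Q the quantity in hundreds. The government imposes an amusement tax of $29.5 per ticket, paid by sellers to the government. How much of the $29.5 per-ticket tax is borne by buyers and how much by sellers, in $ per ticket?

Buyers bear $11.8 per ticket; sellers bear $17.7 per ticket.

Demand slope: (334 − 394)/(24 − 14) = -6, so Qd = 478 − 6P.
Supply slope: (402 − 350)/(26 − 13) = 4, so Qs = 4P + 298.
Without the tax, 478 − 6P = 4P + 298 gives 10P = 180, so P* = $18 and Q* = 370.
With the tax collected from sellers, supply shifts: Qs = 4(P − 29.5) + 298.
Solving gives Q = 299.2 with buyers paying $29.8 and sellers receiving $0.3 (the $29.5 wedge).
Burden on buyers: $11.8; on sellers: $17.7. (They sum to $29.5.)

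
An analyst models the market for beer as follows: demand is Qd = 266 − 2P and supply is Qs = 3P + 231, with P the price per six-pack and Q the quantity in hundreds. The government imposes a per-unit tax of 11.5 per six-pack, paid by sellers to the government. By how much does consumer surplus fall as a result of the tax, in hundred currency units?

Consumer surplus falls by 1691.19 hundred.

Without the tax, 266 − 2P = 3P + 231 gives 5P = 35, so P* = 7 and Q* = 252.
With the tax collected from sellers, supply shifts: Qs = 3(P − 11.5) + 231.
Solving gives Q = 238.2 with buyers paying 13.9 and sellers receiving 2.4 (the 11.5 wedge).
ΔCS is the trapezoid between Q = 238.2 and Q = 252 of height 6.9: ½ · (252 + 238.2) · 6.9 = 1691.19.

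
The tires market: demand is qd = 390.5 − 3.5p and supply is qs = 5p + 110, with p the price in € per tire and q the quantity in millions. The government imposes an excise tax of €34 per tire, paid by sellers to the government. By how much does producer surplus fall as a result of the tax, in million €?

Producer surplus falls by €3360 million.

Before the tax: set 390.5 − 3.5p = 5p + 110 → p* = €33, q* = 275.
With the tax collected from sellers, supply shifts: qs = 5(p − 34) + 110.
Solving gives q = 205 with consumers paying €53 and sellers receiving €19 (the €34 wedge).
ΔPS is the trapezoid between Q = 205 and Q = 275 of height €14: ½ · (275 + 205) · 14 = €3360.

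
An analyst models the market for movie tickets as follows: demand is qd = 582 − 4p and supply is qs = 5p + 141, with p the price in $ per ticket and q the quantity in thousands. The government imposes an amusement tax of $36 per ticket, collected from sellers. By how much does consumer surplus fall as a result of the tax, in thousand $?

Before the tax: set 582 − 4p = 5p + 141 → p* = $49, q* = 386.
With the tax collected from sellers, supply shifts: qs = 5(p − 36) + 141.
Solving gives q = 306 with consumers paying $69 and sellers receiving $33 (the $36 wedge).
ΔCS is the trapezoid between Q = 306 and Q = 386 of height $20: ½ · (386 + 306) · 20 = $6920.

Consumer surplus falls by $6920 thousand.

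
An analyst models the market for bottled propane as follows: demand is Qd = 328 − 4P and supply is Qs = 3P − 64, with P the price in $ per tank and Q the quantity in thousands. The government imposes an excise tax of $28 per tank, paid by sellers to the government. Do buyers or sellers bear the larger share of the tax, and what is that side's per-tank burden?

Without the tax, 328 − 4P = 3P − 64 gives 7P = 392, so P* = $56 and Q* = 104.
With the tax collected from sellers, supply shifts: Qs = 3(P − 28) − 64.
Solving gives Q = 56 with buyers paying $68 and sellers receiving $40 (the $28 wedge).
Per-tank burden: buyers $12, sellers $16.
Sellers take the larger share because supply is less price-elastic here (demand slope 4 vs supply slope 3).

Sellers bear the larger share: $16 per tank.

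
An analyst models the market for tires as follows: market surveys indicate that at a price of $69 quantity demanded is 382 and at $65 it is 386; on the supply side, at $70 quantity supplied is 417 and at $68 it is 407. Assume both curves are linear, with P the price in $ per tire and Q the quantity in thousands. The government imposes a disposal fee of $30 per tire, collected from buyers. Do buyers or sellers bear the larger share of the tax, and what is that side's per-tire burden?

Demand slope: (386 − 382)/(65 − 69) = -1, so Qd = 451 − P.
Supply slope: (407 − 417)/(68 − 70) = 5, so Qs = 5P + 67.
Before the tax: set 451 − P = 5P + 67 → P* = $64, Q* = 387.
With the tax collected from buyers, demand (in seller-price terms) shifts: Qd = 451 − (P + 30).
Solving gives Q = 362 with buyers paying $89 and sellers receiving $59 (the $30 wedge).
Per-tire burden: buyers $25, sellers $5.
Buyers take the larger share because demand is less price-elastic here (demand slope 1 vs supply slope 5).

Buyers bear the larger share: $25 per tire.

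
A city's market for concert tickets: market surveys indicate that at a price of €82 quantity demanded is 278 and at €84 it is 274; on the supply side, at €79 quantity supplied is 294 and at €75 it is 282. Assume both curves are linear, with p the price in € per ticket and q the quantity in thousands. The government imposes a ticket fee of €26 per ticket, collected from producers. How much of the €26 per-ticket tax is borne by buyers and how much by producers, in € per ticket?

Buyers bear €15.6 per ticket; producers bear €10.4 per ticket.

Demand slope: (274 − 278)/(84 − 82) = -2, so qd = 442 − 2p.
Supply slope: (282 − 294)/(75 − 79) = 3, so qs = 3p + 57.
Before the tax: set 442 − 2p = 3p + 57 → p* = €77, q* = 288.
With the tax collected from producers, supply shifts: qs = 3(p − 26) + 57.
New equilibrium: buyers pay €92.6, producers receive €66.6, q = 256.8. (Wedge: pb − ps = 26.)
Burden on buyers: €15.6; on producers: €10.4. (They sum to €26.)
The less price-elastic side of the market bears the larger share of a per-unit tax.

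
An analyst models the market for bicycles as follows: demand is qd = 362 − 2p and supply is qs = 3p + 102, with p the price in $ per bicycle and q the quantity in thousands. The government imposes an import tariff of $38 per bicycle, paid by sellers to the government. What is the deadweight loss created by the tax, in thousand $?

Without the tax, 362 − 2p = 3p + 102 gives 5p = 260, so p* = $52 and q* = 258.
With the tax collected from sellers, supply shifts: qs = 3(p − 38) + 102.
Solving gives q = 212.4 with buyers paying $74.8 and sellers receiving $36.8 (the $38 wedge).
Quantity falls by |ΔQ| = |258 − 212.4| = 45.6.
DWL = ½ · t · |ΔQ| = ½ · 38 · 45.6 = $866.4.

Deadweight loss = $866.4 thousand.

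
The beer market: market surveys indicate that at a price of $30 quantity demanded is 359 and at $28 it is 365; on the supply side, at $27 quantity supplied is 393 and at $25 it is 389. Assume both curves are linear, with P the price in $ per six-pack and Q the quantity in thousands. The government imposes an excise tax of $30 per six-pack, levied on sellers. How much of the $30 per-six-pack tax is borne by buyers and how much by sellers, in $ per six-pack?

Demand slope: (365 − 359)/(28 − 30) = -3, so Qd = 449 − 3P.
Supply slope: (389 − 393)/(25 − 27) = 2, so Qs = 2P + 339.
Without the tax, 449 − 3P = 2P + 339 gives 5P = 110, so P* = $22 and Q* = 383.
With the tax collected from sellers, supply shifts: Qs = 2(P − 30) + 339.
Solving gives Q = 347 with buyers paying $34 and sellers receiving $4 (the $30 wedge).
Burden on buyers: $12; on sellers: $18. (They sum to $30.)
The less price-elastic side of the market bears the larger share of a per-unit tax.

Buyers bear $12 per six-pack; sellers bear $18 per six-pack.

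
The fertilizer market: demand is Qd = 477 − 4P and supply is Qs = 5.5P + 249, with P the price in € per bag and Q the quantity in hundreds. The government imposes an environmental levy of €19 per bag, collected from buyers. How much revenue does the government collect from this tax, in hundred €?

Tax revenue = €6403 hundred.

Before the tax: set 477 − 4P = 5.5P + 249 → P* = €24, Q* = 381.
With the tax collected from buyers, demand (in seller-price terms) shifts: Qd = 477 − 4(P + 19).
New equilibrium: buyers pay €35, sellers receive €16, Q = 337. (Wedge: Pb − Ps = 19.)
Revenue = t · Q = 19 · 337 = €6403.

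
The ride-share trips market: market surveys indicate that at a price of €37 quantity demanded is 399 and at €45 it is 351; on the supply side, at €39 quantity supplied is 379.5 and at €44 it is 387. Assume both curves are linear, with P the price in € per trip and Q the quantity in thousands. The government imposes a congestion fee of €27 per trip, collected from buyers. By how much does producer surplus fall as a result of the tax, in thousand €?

Demand slope: (351 − 399)/(45 − 37) = -6, so Qd = 621 − 6P.
Supply slope: (387 − 379.5)/(44 − 39) = 1.5, so Qs = 1.5P + 321.
Before the tax: set 621 − 6P = 1.5P + 321 → P* = €40, Q* = 381.
With the tax collected from buyers, demand (in seller-price terms) shifts: Qd = 621 − 6(P + 27).
New equilibrium: buyers pay €45.4, suppliers receive €18.4, Q = 348.6. (Wedge: Pb − Ps = 27.)
ΔPS is the trapezoid between Q = 348.6 and Q = 381 of height €21.6: ½ · (381 + 348.6) · 21.6 = €7879.68.

Producer surplus falls by €7879.68 thousand.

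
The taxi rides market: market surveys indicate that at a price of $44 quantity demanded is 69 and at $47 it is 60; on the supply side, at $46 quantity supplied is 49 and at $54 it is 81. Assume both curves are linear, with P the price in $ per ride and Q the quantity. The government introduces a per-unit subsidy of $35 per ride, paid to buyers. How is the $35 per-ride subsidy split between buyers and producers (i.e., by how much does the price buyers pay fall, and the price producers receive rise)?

Buyers gain $20 per ride; producers gain $15 per ride.

Demand slope: (60 − 69)/(47 − 44) = -3, so Qd = 201 − 3P.
Supply slope: (81 − 49)/(54 − 46) = 4, so Qs = 4P − 135.
Before the subsidy: set 201 − 3P = 4P − 135 → P* = $48, Q* = 57.
With a per-unit subsidy paid to buyers, each effectively pays P − 35, so demand becomes Qd = 201 − 3(P − 35).
New equilibrium: buyers pay $28, producers receive $63, Q = 117. (Wedge: Pb − Ps = −35.)
Gain to buyers: $20; to producers: $15. (They sum to $35.)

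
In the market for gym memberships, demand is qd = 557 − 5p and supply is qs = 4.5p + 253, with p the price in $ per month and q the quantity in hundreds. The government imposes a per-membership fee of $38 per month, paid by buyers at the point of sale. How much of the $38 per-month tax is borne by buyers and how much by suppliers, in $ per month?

Without the tax, 557 − 5p = 4.5p + 253 gives 9.5p = 304, so p* = $32 and q* = 397.
With the tax collected from buyers, demand (in seller-price terms) shifts: qd = 557 − 5(p + 38).
New equilibrium: buyers pay $50, suppliers receive $12, q = 307. (Wedge: pb − ps = 38.)
Burden on buyers: $18; on suppliers: $20. (They sum to $38.)

Buyers bear $18 per month; suppliers bear $20 per month.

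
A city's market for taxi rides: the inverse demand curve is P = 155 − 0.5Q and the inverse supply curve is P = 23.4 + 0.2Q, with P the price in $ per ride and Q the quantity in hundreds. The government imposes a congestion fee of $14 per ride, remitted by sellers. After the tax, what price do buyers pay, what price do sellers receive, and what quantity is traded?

Rewrite in direct form: Qd = 310 − 2P and Qs = 5P − 117.
Without the tax, 310 − 2P = 5P − 117 gives 7P = 427, so P* = $61 and Q* = 188.
With the tax collected from sellers, supply shifts: Qs = 5(P − 14) − 117.
New equilibrium: buyers pay $71, sellers receive $57, Q = 168. (Wedge: Pb − Ps = 14.)

Buyers pay $71; sellers receive $57; quantity = 168.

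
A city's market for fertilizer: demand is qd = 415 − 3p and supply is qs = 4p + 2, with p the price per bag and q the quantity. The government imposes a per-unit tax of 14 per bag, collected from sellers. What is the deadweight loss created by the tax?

Deadweight loss = 168.

Without the tax, 415 − 3p = 4p + 2 gives 7p = 413, so p* = 59 and q* = 238.
With the tax collected from sellers, supply shifts: qs = 4(p − 14) + 2.
New equilibrium: buyers pay 67, sellers receive 53, q = 214. (Wedge: pb − ps = 14.)
Quantity falls by |ΔQ| = |238 − 214| = 24.
DWL = ½ · t · |ΔQ| = ½ · 14 · 24 = 168.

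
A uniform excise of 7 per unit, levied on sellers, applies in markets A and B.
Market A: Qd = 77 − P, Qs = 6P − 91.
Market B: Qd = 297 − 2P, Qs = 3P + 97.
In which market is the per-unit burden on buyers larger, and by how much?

Market A, by 1.8.

Market A: pre-tax P* = 24, Q* = 53; post-tax Q = 47; per-unit burden on buyers = 6.
Market B: pre-tax P* = 40, Q* = 217; post-tax Q = 208.6; per-unit burden on buyers = 4.2.
Difference: 6 vs 4.2 → market A is larger by 1.8.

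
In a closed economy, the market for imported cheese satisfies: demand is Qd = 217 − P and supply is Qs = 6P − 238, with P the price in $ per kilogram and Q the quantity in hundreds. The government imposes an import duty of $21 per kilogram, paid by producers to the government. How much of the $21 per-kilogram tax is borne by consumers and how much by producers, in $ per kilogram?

Before the tax: set 217 − P = 6P − 238 → P* = $65, Q* = 152.
With the tax collected from producers, supply shifts: Qs = 6(P − 21) − 238.
Solving gives Q = 134 with consumers paying $83 and producers receiving $62 (the $21 wedge).
Burden on consumers: $18; on producers: $3. (They sum to $21.)
The less price-elastic side of the market bears the larger share of a per-unit tax.

Consumers bear $18 per kilogram; producers bear $3 per kilogram.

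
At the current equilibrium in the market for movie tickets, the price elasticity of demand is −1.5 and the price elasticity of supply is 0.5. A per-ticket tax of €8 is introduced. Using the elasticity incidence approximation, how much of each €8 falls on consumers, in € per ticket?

Consumers bear ≈ €2 per ticket.

Incidence ratio: consumers' share ≈ εs / (εs + |εd|) = 0.5 / (0.5 + 1.5) = 0.25.
So consumers bear ≈ 0.25 × €8 = €2; sellers bear €6.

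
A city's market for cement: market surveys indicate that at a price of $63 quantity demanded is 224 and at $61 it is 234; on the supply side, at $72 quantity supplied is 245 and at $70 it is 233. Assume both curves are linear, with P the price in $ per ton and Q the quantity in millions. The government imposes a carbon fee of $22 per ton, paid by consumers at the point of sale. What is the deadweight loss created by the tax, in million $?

Demand slope: (234 − 224)/(61 − 63) = -5, so Qd = 539 − 5P.
Supply slope: (233 − 245)/(70 − 72) = 6, so Qs = 6P − 187.
Before the tax: set 539 − 5P = 6P − 187 → P* = $66, Q* = 209.
With the tax collected from consumers, demand (in seller-price terms) shifts: Qd = 539 − 5(P + 22).
New equilibrium: consumers pay $78, sellers receive $56, Q = 149. (Wedge: Pb − Ps = 22.)
Quantity falls by |ΔQ| = |209 − 149| = 60.
DWL = ½ · t · |ΔQ| = ½ · 22 · 60 = $660.

Deadweight loss = $660 million.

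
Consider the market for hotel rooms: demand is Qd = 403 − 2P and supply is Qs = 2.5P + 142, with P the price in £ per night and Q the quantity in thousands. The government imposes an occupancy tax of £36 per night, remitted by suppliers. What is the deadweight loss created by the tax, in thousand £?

Without the tax, 403 − 2P = 2.5P + 142 gives 4.5P = 261, so P* = £58 and Q* = 287.
With the tax collected from suppliers, supply shifts: Qs = 2.5(P − 36) + 142.
Solving gives Q = 247 with buyers paying £78 and suppliers receiving £42 (the £36 wedge).
Quantity falls by |ΔQ| = |287 − 247| = 40.
DWL = ½ · t · |ΔQ| = ½ · 36 · 40 = £720.

Deadweight loss = £720 thousand.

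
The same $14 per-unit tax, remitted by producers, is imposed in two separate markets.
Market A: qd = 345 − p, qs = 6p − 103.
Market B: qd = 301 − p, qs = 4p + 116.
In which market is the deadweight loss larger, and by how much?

Market A: pre-tax p* = $64, q* = 281; post-tax q = 269; deadweight loss = $84.
Market B: pre-tax p* = $37, q* = 264; post-tax q = 252.8; deadweight loss = $78.4.
Difference: $84 vs $78.4 → market A is larger by $5.6.

Market A, by $5.6.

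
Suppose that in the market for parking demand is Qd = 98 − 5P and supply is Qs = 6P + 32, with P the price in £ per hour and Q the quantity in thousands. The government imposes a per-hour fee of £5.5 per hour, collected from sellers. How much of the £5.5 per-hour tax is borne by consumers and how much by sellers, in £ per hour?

Consumers bear £3 per hour; sellers bear £2.5 per hour.

Without the tax, 98 − 5P = 6P + 32 gives 11P = 66, so P* = £6 and Q* = 68.
With the tax collected from sellers, supply shifts: Qs = 6(P − 5.5) + 32.
New equilibrium: consumers pay £9, sellers receive £3.5, Q = 53. (Wedge: Pb − Ps = 5.5.)
Burden on consumers: £3; on sellers: £2.5. (They sum to £5.5.)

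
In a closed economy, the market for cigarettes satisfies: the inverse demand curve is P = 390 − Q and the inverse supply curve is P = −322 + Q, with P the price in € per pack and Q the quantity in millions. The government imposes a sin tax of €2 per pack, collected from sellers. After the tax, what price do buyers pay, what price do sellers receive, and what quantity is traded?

Buyers pay €35; sellers receive €33; quantity = 355.

Inverting to Q(P) form: Qd = 390 − P; Qs = P + 322.
Before the tax: set 390 − P = P + 322 → P* = €34, Q* = 356.
With the tax collected from sellers, supply shifts: Qs = (P − 2) + 322.
New equilibrium: buyers pay €35, sellers receive €33, Q = 355. (Wedge: Pb − Ps = 2.)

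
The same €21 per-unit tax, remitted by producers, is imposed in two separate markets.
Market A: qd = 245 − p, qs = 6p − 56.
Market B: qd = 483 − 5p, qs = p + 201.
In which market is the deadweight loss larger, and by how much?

Market A, by €5.25.

Market A: pre-tax p* = €43, q* = 202; post-tax q = 184; deadweight loss = €189.
Market B: pre-tax p* = €47, q* = 248; post-tax q = 230.5; deadweight loss = €183.75.
Difference: €189 vs €183.75 → market A is larger by €5.25.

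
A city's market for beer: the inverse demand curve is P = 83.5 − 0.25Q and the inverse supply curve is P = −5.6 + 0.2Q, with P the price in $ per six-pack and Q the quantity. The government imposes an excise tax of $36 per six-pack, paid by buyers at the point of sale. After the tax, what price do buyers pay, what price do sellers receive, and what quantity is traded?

Buyers pay $54; sellers receive $18; quantity = 118.

Rewrite in direct form: Qd = 334 − 4P and Qs = 5P + 28.
Before the tax: set 334 − 4P = 5P + 28 → P* = $34, Q* = 198.
With the tax collected from buyers, demand (in seller-price terms) shifts: Qd = 334 − 4(P + 36).
New equilibrium: buyers pay $54, sellers receive $18, Q = 118. (Wedge: Pb − Ps = 36.)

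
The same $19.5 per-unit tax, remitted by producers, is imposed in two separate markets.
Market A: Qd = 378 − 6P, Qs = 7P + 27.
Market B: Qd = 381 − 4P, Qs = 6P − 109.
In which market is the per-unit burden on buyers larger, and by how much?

Market B, by $1.2.

Market A: pre-tax P* = $27, Q* = 216; post-tax Q = 153; per-unit burden on buyers = $10.5.
Market B: pre-tax P* = $49, Q* = 185; post-tax Q = 138.2; per-unit burden on buyers = $11.7.
Difference: $10.5 vs $11.7 → market B is larger by $1.2.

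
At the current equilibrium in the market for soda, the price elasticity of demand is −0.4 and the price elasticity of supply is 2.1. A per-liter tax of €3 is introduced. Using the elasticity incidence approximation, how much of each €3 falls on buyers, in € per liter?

Buyers bear ≈ €2.52 per liter.

Incidence ratio: buyers' share ≈ εs / (εs + |εd|) = 2.1 / (2.1 + 0.4) = 0.84.
So buyers bear ≈ 0.84 × €3 = €2.52; sellers bear €0.48.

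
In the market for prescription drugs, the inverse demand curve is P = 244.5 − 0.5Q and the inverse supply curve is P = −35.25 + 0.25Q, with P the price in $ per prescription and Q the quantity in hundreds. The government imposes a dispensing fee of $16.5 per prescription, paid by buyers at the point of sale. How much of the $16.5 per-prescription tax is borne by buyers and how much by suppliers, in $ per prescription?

Buyers bear $11 per prescription; suppliers bear $5.5 per prescription.

Rewrite in direct form: Qd = 489 − 2P and Qs = 4P + 141.
Before the tax: set 489 − 2P = 4P + 141 → P* = $58, Q* = 373.
With the tax collected from buyers, demand (in seller-price terms) shifts: Qd = 489 − 2(P + 16.5).
Solving gives Q = 351 with buyers paying $69 and suppliers receiving $52.5 (the $16.5 wedge).
Burden on buyers: $11; on suppliers: $5.5. (They sum to $16.5.)
The less price-elastic side of the market bears the larger share of a per-unit tax.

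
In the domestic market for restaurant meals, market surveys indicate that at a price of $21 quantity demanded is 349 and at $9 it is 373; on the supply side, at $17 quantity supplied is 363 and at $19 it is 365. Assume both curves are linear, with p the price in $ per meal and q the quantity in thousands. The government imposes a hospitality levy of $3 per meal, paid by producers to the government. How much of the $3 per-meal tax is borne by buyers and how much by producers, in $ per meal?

Buyers bear $1 per meal; producers bear $2 per meal.

Demand slope: (373 − 349)/(9 − 21) = -2, so qd = 391 − 2p.
Supply slope: (365 − 363)/(19 − 17) = 1, so qs = p + 346.
Without the tax, 391 − 2p = p + 346 gives 3p = 45, so p* = $15 and q* = 361.
With the tax collected from producers, supply shifts: qs = (p − 3) + 346.
New equilibrium: buyers pay $16, producers receive $13, q = 359. (Wedge: pb − ps = 3.)
Burden on buyers: $1; on producers: $2. (They sum to $3.)
The less price-elastic side of the market bears the larger share of a per-unit tax.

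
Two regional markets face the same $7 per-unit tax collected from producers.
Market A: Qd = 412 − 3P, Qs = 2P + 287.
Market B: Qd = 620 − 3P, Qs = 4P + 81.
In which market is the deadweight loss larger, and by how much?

Market B, by $12.6.

Market A: pre-tax P* = $25, Q* = 337; post-tax Q = 328.6; deadweight loss = $29.4.
Market B: pre-tax P* = $77, Q* = 389; post-tax Q = 377; deadweight loss = $42.
Difference: $29.4 vs $42 → market B is larger by $12.6.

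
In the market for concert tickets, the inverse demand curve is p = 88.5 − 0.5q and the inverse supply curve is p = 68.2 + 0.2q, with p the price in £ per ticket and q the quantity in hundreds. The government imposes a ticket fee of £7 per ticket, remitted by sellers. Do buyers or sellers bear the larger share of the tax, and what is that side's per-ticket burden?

Buyers bear the larger share: £5 per ticket.

Inverting to q(p) form: qd = 177 − 2p; qs = 5p − 341.
Before the tax: set 177 − 2p = 5p − 341 → p* = £74, q* = 29.
With the tax collected from sellers, supply shifts: qs = 5(p − 7) − 341.
Solving gives q = 19 with buyers paying £79 and sellers receiving £72 (the £7 wedge).
Per-ticket burden: buyers £5, sellers £2.
Buyers take the larger share because demand is less price-elastic here (demand slope 2 vs supply slope 5).
The less price-elastic side of the market bears the larger share of a per-unit tax.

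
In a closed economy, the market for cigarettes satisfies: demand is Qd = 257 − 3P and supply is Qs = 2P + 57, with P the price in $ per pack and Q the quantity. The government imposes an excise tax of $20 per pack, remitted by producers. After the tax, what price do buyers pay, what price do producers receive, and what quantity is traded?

Without the tax, 257 − 3P = 2P + 57 gives 5P = 200, so P* = $40 and Q* = 137.
With the tax collected from producers, supply shifts: Qs = 2(P − 20) + 57.
Solving gives Q = 113 with buyers paying $48 and producers receiving $28 (the $20 wedge).
The less price-elastic side of the market bears the larger share of a per-unit tax.

Buyers pay $48; producers receive $28; quantity = 113.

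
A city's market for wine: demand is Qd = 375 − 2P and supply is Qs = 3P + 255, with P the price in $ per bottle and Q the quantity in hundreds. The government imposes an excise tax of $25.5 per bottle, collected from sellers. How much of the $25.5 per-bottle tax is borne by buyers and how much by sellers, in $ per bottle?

Before the tax: set 375 − 2P = 3P + 255 → P* = $24, Q* = 327.
With the tax collected from sellers, supply shifts: Qs = 3(P − 25.5) + 255.
New equilibrium: buyers pay $39.3, sellers receive $13.8, Q = 296.4. (Wedge: Pb − Ps = 25.5.)
Burden on buyers: $15.3; on sellers: $10.2. (They sum to $25.5.)

Buyers bear $15.3 per bottle; sellers bear $10.2 per bottle.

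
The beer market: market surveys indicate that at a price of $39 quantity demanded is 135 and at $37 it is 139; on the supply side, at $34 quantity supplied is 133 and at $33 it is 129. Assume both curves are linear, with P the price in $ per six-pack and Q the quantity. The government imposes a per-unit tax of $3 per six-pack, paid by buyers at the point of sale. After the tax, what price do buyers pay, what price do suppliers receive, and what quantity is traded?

Buyers pay $38; suppliers receive $35; quantity = 137.

Demand slope: (139 − 135)/(37 − 39) = -2, so Qd = 213 − 2P.
Supply slope: (129 − 133)/(33 − 34) = 4, so Qs = 4P − 3.
Without the tax, 213 − 2P = 4P − 3 gives 6P = 216, so P* = $36 and Q* = 141.
With the tax collected from buyers, demand (in seller-price terms) shifts: Qd = 213 − 2(P + 3).
New equilibrium: buyers pay $38, suppliers receive $35, Q = 137. (Wedge: Pb − Ps = 3.)
The less price-elastic side of the market bears the larger share of a per-unit tax.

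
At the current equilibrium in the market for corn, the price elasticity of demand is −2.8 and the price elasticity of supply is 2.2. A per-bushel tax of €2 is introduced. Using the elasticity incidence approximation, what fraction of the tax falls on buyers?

Incidence ratio: buyers' share ≈ εs / (εs + |εd|) = 2.2 / (2.2 + 2.8) = 0.44.
Supply is the less elastic side, so buyers bear the smaller share.

Buyers' share ≈ 0.44.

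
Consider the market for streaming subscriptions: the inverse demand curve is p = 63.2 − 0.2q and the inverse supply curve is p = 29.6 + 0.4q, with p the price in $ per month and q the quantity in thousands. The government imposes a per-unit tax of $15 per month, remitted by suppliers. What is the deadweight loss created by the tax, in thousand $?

Rewrite in direct form: qd = 316 − 5p and qs = 2.5p − 74.
Without the tax, 316 − 5p = 2.5p − 74 gives 7.5p = 390, so p* = $52 and q* = 56.
With the tax collected from suppliers, supply shifts: qs = 2.5(p − 15) − 74.
New equilibrium: buyers pay $57, suppliers receive $42, q = 31. (Wedge: pb − ps = 15.)
Quantity falls by |ΔQ| = |56 − 31| = 25.
DWL = ½ · t · |ΔQ| = ½ · 15 · 25 = $187.5.

Deadweight loss = $187.5 thousand.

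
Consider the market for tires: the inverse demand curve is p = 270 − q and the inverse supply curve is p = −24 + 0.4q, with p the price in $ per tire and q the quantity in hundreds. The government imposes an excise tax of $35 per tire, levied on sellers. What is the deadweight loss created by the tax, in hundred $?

Deadweight loss = $437.5 hundred.

Inverting to q(p) form: qd = 270 − p; qs = 2.5p + 60.
Without the tax, 270 − p = 2.5p + 60 gives 3.5p = 210, so p* = $60 and q* = 210.
With the tax collected from sellers, supply shifts: qs = 2.5(p − 35) + 60.
New equilibrium: buyers pay $85, sellers receive $50, q = 185. (Wedge: pb − ps = 35.)
Quantity falls by |ΔQ| = |210 − 185| = 25.
DWL = ½ · t · |ΔQ| = ½ · 35 · 25 = $437.5.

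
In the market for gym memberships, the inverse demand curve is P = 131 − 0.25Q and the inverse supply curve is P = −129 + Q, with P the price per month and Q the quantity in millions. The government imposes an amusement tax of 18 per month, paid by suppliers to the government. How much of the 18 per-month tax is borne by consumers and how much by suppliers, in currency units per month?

Consumers bear 3.6 per month; suppliers bear 14.4 per month.

Rewrite in direct form: Qd = 524 − 4P and Qs = P + 129.
Without the tax, 524 − 4P = P + 129 gives 5P = 395, so P* = 79 and Q* = 208.
With the tax collected from suppliers, supply shifts: Qs = (P − 18) + 129.
New equilibrium: consumers pay 82.6, suppliers receive 64.6, Q = 193.6. (Wedge: Pb − Ps = 18.)
Burden on consumers: 3.6; on suppliers: 14.4. (They sum to 18.)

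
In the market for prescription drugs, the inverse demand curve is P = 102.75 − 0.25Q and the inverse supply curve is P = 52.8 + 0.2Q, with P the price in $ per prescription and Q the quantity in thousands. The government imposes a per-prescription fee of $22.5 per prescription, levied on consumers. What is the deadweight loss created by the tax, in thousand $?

Deadweight loss = $562.5 thousand.

Inverting to Q(P) form: Qd = 411 − 4P; Qs = 5P − 264.
Before the tax: set 411 − 4P = 5P − 264 → P* = $75, Q* = 111.
With the tax collected from consumers, demand (in seller-price terms) shifts: Qd = 411 − 4(P + 22.5).
New equilibrium: consumers pay $87.5, producers receive $65, Q = 61. (Wedge: Pb − Ps = 22.5.)
Quantity falls by |ΔQ| = |111 − 61| = 50.
DWL = ½ · t · |ΔQ| = ½ · 22.5 · 50 = $562.5.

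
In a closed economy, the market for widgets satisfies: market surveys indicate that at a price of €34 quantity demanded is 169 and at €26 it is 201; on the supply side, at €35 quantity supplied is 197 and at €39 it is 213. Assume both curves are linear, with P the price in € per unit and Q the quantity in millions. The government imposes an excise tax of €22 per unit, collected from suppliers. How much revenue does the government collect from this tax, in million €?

Tax revenue = €3014 million.

Demand slope: (201 − 169)/(26 − 34) = -4, so Qd = 305 − 4P.
Supply slope: (213 − 197)/(39 − 35) = 4, so Qs = 4P + 57.
Without the tax, 305 − 4P = 4P + 57 gives 8P = 248, so P* = €31 and Q* = 181.
With the tax collected from suppliers, supply shifts: Qs = 4(P − 22) + 57.
New equilibrium: consumers pay €42, suppliers receive €20, Q = 137. (Wedge: Pb − Ps = 22.)
Revenue = t · Q = 22 · 137 = €3014.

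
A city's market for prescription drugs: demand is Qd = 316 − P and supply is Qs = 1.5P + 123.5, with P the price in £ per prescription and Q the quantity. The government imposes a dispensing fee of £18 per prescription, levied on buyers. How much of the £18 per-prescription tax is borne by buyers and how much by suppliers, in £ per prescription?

Before the tax: set 316 − P = 1.5P + 123.5 → P* = £77, Q* = 239.
With the tax collected from buyers, demand (in seller-price terms) shifts: Qd = 316 − (P + 18).
Solving gives Q = 228.2 with buyers paying £87.8 and suppliers receiving £69.8 (the £18 wedge).
Burden on buyers: £10.8; on suppliers: £7.2. (They sum to £18.)

Buyers bear £10.8 per prescription; suppliers bear £7.2 per prescription.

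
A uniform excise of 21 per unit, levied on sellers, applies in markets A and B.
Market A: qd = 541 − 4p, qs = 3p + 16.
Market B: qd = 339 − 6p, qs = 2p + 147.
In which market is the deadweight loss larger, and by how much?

Market A, by 47.25.

Market A: pre-tax p* = 75, q* = 241; post-tax q = 205; deadweight loss = 378.
Market B: pre-tax p* = 24, q* = 195; post-tax q = 163.5; deadweight loss = 330.75.
Difference: 378 vs 330.75 → market A is larger by 47.25.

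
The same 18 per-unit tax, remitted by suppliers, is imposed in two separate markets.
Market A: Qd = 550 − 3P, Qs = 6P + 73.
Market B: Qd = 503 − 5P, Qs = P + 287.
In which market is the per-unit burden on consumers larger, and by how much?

Market A, by 9.

Market A: pre-tax P* = 53, Q* = 391; post-tax Q = 355; per-unit burden on consumers = 12.
Market B: pre-tax P* = 36, Q* = 323; post-tax Q = 308; per-unit burden on consumers = 3.
Difference: 12 vs 3 → market A is larger by 9.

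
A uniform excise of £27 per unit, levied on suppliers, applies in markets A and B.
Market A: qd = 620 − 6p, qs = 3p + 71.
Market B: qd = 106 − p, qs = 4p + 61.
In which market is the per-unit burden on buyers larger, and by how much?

Market A: pre-tax p* = £61, q* = 254; post-tax q = 200; per-unit burden on buyers = £9.
Market B: pre-tax p* = £9, q* = 97; post-tax q = 75.4; per-unit burden on buyers = £21.6.
Difference: £9 vs £21.6 → market B is larger by £12.6.

Market B, by £12.6.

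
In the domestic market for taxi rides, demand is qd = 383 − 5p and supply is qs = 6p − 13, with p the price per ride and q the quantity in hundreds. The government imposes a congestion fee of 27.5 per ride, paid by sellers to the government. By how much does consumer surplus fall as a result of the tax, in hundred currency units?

Without the tax, 383 − 5p = 6p − 13 gives 11p = 396, so p* = 36 and q* = 203.
With the tax collected from sellers, supply shifts: qs = 6(p − 27.5) − 13.
Solving gives q = 128 with buyers paying 51 and sellers receiving 23.5 (the 27.5 wedge).
ΔCS is the trapezoid between Q = 128 and Q = 203 of height 15: ½ · (203 + 128) · 15 = 2482.5.

Consumer surplus falls by 2482.5 hundred.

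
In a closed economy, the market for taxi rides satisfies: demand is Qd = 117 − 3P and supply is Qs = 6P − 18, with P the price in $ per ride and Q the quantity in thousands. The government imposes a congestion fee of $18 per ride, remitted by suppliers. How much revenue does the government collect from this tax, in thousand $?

Tax revenue = $648 thousand.

Before the tax: set 117 − 3P = 6P − 18 → P* = $15, Q* = 72.
With the tax collected from suppliers, supply shifts: Qs = 6(P − 18) − 18.
New equilibrium: consumers pay $27, suppliers receive $9, Q = 36. (Wedge: Pb − Ps = 18.)
Revenue = t · Q = 18 · 36 = $648.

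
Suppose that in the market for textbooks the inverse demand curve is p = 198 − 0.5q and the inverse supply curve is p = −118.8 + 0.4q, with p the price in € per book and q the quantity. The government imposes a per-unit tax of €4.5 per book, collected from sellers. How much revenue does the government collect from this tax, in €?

Rewrite in direct form: qd = 396 − 2p and qs = 2.5p + 297.
Without the tax, 396 − 2p = 2.5p + 297 gives 4.5p = 99, so p* = €22 and q* = 352.
With the tax collected from sellers, supply shifts: qs = 2.5(p − 4.5) + 297.
Solving gives q = 347 with consumers paying €24.5 and sellers receiving €20 (the €4.5 wedge).
Revenue = t · Q = 4.5 · 347 = €1561.5.

Tax revenue = €1561.5.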